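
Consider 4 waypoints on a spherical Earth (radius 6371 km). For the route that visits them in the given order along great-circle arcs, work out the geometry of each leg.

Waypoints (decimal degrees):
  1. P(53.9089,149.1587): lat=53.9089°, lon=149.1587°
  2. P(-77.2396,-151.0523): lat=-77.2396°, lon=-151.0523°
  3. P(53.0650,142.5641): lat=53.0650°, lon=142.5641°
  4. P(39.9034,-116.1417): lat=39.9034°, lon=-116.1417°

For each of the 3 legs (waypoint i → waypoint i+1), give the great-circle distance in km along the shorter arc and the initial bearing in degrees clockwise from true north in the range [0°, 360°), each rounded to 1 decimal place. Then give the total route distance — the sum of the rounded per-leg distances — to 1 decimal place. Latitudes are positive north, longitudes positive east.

Leg 1: φ1=0.9408878, φ2=-1.3480853, Δφ=-2.2889731, Δλ=-5.2396704 rad; a=sin²(Δφ/2)+cosφ1·cosφ2·sin²(Δλ/2)=0.8613268649; c=2·atan2(√a, √(1-a))=2.378430232; dist=6371·c=15152.979 ≈ 15153.0 km; running total=15153.0 km
Leg 1 bearing: y=sinΔλ·cosφ2=0.19087490, x=cosφ1·sinφ2-sinφ1·cosφ2·cosΔλ=-0.66433302; θ=atan2(y, x)=163.9697° ≈ 164.0°
Leg 2: φ1=-1.3480853, φ2=0.9261590, Δφ=2.2742443, Δλ=5.1245729 rad; a=sin²(Δφ/2)+cosφ1·cosφ2·sin²(Δλ/2)=0.8632025474; c=2·atan2(√a, √(1-a))=2.383872986; dist=6371·c=15187.655 ≈ 15187.7 km; running total=30340.7 km
Leg 2 bearing: y=sinΔλ·cosφ2=-0.55058137, x=cosφ1·sinφ2-sinφ1·cosφ2·cosΔλ=0.41133416; θ=atan2(y, x)=-53.2369° <0 so +360° → 306.7631° ≈ 306.8°
Leg 3: φ1=0.9261590, φ2=0.6964457, Δφ=-0.2297133, Δλ=-4.5152680 rad; a=sin²(Δφ/2)+cosφ1·cosφ2·sin²(Δλ/2)=0.2887608612; c=2·atan2(√a, √(1-a))=1.134618464; dist=6371·c=7228.654 ≈ 7228.7 km; running total=37569.4 km
Leg 3 bearing: y=sinΔλ·cosφ2=0.75227128, x=cosφ1·sinφ2-sinφ1·cosφ2·cosΔλ=0.50556902; θ=atan2(y, x)=56.0967° ≈ 56.1°

Leg 1: dist=15153.0 km, bearing=164.0°
Leg 2: dist=15187.7 km, bearing=306.8°
Leg 3: dist=7228.7 km, bearing=56.1°
Total: 37569.4 km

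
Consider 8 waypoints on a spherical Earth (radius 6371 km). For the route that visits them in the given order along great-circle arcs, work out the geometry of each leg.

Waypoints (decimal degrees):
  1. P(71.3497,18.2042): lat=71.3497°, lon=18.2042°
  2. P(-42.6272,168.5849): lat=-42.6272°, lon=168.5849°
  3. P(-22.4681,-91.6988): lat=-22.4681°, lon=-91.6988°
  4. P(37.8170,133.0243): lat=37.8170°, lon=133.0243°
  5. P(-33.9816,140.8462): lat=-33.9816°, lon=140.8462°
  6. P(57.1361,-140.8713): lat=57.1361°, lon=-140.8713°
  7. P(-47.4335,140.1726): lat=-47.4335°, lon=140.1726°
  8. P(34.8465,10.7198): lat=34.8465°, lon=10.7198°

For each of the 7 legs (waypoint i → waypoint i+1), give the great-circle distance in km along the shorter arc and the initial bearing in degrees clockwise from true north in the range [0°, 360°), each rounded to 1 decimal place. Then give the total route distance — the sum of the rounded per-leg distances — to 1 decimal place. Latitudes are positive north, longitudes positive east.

Leg 1: dist=16434.8 km, bearing=43.0°
Leg 2: dist=9086.5 km, bearing=113.0°
Leg 3: dist=15439.6 km, bearing=302.3°
Leg 4: dist=8024.5 km, bearing=173.2°
Leg 5: dist=12477.8 km, bearing=35.0°
Leg 6: dist=13704.9 km, bearing=232.6°
Leg 7: dist=15642.5 km, bearing=270.2°
Total: 90810.6 km

Leg 1: φ1=1.2452872, φ2=-0.7439850, Δφ=-1.9892722, Δλ=2.6246383 rad; a=sin²(Δφ/2)+cosφ1·cosφ2·sin²(Δλ/2)=0.9231056062; c=2·atan2(√a, √(1-a))=2.579630501; dist=6371·c=16434.826 ≈ 16434.8 km; running total=16434.8 km
Leg 1 bearing: y=sinΔλ·cosφ2=0.36364589, x=cosφ1·sinφ2-sinφ1·cosφ2·cosΔλ=0.38947176; θ=atan2(y, x)=43.0360° ≈ 43.0°
Leg 2: φ1=-0.7439850, φ2=-0.3921423, Δφ=0.3518427, Δλ=-4.5428076 rad; a=sin²(Δφ/2)+cosφ1·cosφ2·sin²(Δλ/2)=0.4279681161; c=2·atan2(√a, √(1-a))=1.426229521; dist=6371·c=9086.508 ≈ 9086.5 km; running total=25521.3 km
Leg 2 bearing: y=sinΔλ·cosφ2=0.91083680, x=cosφ1·sinφ2-sinφ1·cosφ2·cosΔλ=-0.38680996; θ=atan2(y, x)=113.0097° ≈ 113.0°
Leg 3: φ1=-0.3921423, φ2=0.6600312, Δφ=1.0521735, Δλ=3.9221580 rad; a=sin²(Δφ/2)+cosφ1·cosφ2·sin²(Δλ/2)=0.8765030202; c=2·atan2(√a, √(1-a))=2.423414898; dist=6371·c=15439.576 ≈ 15439.6 km; running total=40960.9 km
Leg 3 bearing: y=sinΔλ·cosφ2=-0.55588925, x=cosφ1·sinφ2-sinφ1·cosφ2·cosΔλ=0.35209238; θ=atan2(y, x)=-57.6504° <0 so +360° → 302.3496° ≈ 302.3°
Leg 4: φ1=0.6600312, φ2=-0.5930908, Δφ=-1.2531220, Δλ=0.1365179 rad; a=sin²(Δφ/2)+cosφ1·cosφ2·sin²(Δλ/2)=0.3468683050; c=2·atan2(√a, √(1-a))=1.259531016; dist=6371·c=8024.472 ≈ 8024.5 km; running total=48985.4 km
Leg 4 bearing: y=sinΔλ·cosφ2=0.11285168, x=cosφ1·sinφ2-sinφ1·cosφ2·cosΔλ=-0.94523396; θ=atan2(y, x)=173.1917° ≈ 173.2°
Leg 5: φ1=-0.5930908, φ2=0.9972131, Δφ=1.5903039, Δλ=-4.9168979 rad; a=sin²(Δφ/2)+cosφ1·cosφ2·sin²(Δλ/2)=0.6890470813; c=2·atan2(√a, √(1-a))=1.958533098; dist=6371·c=12477.814 ≈ 12477.8 km; running total=61463.2 km
Leg 5 bearing: y=sinΔλ·cosφ2=0.53133705, x=cosφ1·sinφ2-sinφ1·cosφ2·cosΔλ=0.75810668; θ=atan2(y, x)=35.0256° ≈ 35.0°
Leg 6: φ1=0.9972131, φ2=-0.8278708, Δφ=-1.8250838, Δλ=4.9051414 rad; a=sin²(Δφ/2)+cosφ1·cosφ2·sin²(Δλ/2)=0.7741547676; c=2·atan2(√a, √(1-a))=2.151137801; dist=6371·c=13704.899 ≈ 13704.9 km; running total=75168.1 km
Leg 6 bearing: y=sinΔλ·cosφ2=-0.66391817, x=cosφ1·sinφ2-sinφ1·cosφ2·cosΔλ=-0.50849712; θ=atan2(y, x)=-127.4486° <0 so +360° → 232.5514° ≈ 232.6°
Leg 7: φ1=-0.8278708, φ2=0.6081862, Δφ=1.4360569, Δλ=-2.2593776 rad; a=sin²(Δφ/2)+cosφ1·cosφ2·sin²(Δλ/2)=0.8867911770; c=2·atan2(√a, √(1-a))=2.455271249; dist=6371·c=15642.533 ≈ 15642.5 km; running total=90810.6 km
Leg 7 bearing: y=sinΔλ·cosφ2=-0.63369113, x=cosφ1·sinφ2-sinφ1·cosφ2·cosΔλ=0.00242744; θ=atan2(y, x)=-89.7805° <0 so +360° → 270.2195° ≈ 270.2°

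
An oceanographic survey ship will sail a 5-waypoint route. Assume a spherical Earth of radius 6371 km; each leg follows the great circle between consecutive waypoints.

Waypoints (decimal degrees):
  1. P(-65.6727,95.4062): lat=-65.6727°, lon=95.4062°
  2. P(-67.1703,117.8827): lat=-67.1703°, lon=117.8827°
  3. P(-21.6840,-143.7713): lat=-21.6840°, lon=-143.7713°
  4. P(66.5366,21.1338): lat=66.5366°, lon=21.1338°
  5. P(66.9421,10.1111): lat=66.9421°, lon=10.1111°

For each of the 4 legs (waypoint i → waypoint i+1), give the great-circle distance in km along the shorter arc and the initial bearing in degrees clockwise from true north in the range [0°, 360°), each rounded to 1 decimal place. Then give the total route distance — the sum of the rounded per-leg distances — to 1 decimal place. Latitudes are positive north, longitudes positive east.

Leg 1: dist=1007.7 km, bearing=109.7°
Leg 2: dist=8144.9 km, bearing=106.2°
Leg 3: dist=14913.4 km, bearing=8.3°
Leg 4: dist=485.5 km, bearing=280.4°
Total: 24551.5 km

Leg 1: φ1=-1.1462048, φ2=-1.1723429, Δφ=-0.0261381, Δλ=0.3922889 rad; a=sin²(Δφ/2)+cosφ1·cosφ2·sin²(Δλ/2)=0.0062415460; c=2·atan2(√a, √(1-a))=0.158171743; dist=6371·c=1007.712 ≈ 1007.7 km; running total=1007.7 km
Leg 1 bearing: y=sinΔλ·cosφ2=0.14833161, x=cosφ1·sinφ2-sinφ1·cosφ2·cosΔλ=-0.05299142; θ=atan2(y, x)=109.6593° ≈ 109.7°
Leg 2: φ1=-1.1723429, φ2=-0.3784572, Δφ=0.7938857, Δλ=-4.5667238 rad; a=sin²(Δφ/2)+cosφ1·cosφ2·sin²(Δλ/2)=0.3558948843; c=2·atan2(√a, √(1-a))=1.278439095; dist=6371·c=8144.935 ≈ 8144.9 km; running total=9152.6 km
Leg 2 bearing: y=sinΔλ·cosφ2=0.91939478, x=cosφ1·sinφ2-sinφ1·cosφ2·cosΔλ=-0.26767161; θ=atan2(y, x)=106.2323° ≈ 106.2°
Leg 3: φ1=-0.3784572, φ2=1.1612827, Δφ=1.5397399, Δλ=2.8781369 rad; a=sin²(Δφ/2)+cosφ1·cosφ2·sin²(Δλ/2)=0.8480787184; c=2·atan2(√a, √(1-a))=2.340827248; dist=6371·c=14913.410 ≈ 14913.4 km; running total=24066.0 km
Leg 3 bearing: y=sinΔλ·cosφ2=0.10368909, x=cosφ1·sinφ2-sinφ1·cosφ2·cosΔλ=0.71036146; θ=atan2(y, x)=8.3046° ≈ 8.3°
Leg 4: φ1=1.1612827, φ2=1.1683601, Δφ=0.0070773, Δλ=-0.1923824 rad; a=sin²(Δφ/2)+cosφ1·cosφ2·sin²(Δλ/2)=0.0014509973; c=2·atan2(√a, √(1-a))=0.076202354; dist=6371·c=485.485 ≈ 485.5 km; running total=24551.5 km
Leg 4 bearing: y=sinΔλ·cosφ2=-0.07488478, x=cosφ1·sinφ2-sinφ1·cosφ2·cosΔλ=0.01370536; θ=atan2(y, x)=-79.6286° <0 so +360° → 280.3714° ≈ 280.4°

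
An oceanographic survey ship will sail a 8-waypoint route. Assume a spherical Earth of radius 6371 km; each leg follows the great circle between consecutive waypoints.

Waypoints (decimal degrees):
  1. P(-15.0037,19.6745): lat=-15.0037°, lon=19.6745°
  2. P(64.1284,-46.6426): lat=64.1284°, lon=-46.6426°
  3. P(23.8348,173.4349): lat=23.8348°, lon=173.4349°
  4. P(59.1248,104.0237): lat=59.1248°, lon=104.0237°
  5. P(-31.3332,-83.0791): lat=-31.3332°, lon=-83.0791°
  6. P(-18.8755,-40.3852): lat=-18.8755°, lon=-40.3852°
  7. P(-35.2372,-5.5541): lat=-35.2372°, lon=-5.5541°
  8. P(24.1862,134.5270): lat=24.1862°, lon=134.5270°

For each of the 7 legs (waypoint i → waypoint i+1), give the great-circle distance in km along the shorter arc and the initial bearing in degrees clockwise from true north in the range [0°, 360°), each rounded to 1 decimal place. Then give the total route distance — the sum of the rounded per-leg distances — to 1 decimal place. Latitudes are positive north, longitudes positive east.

Leg 1: dist=10413.2 km, bearing=336.4°
Leg 2: dist=9636.6 km, bearing=323.8°
Leg 3: dist=6583.8 km, bearing=326.0°
Leg 4: dist=16879.1 km, bearing=12.9°
Leg 5: dist=4485.1 km, bearing=82.4°
Leg 6: dist=3870.8 km, bearing=125.2°
Leg 7: dist=15999.1 km, bearing=96.7°
Total: 67867.7 km

Leg 1: φ1=-0.2618640, φ2=1.1192517, Δφ=1.3811157, Δλ=-1.1574517 rad; a=sin²(Δφ/2)+cosφ1·cosφ2·sin²(Δλ/2)=0.5318185119; c=2·atan2(√a, √(1-a))=1.634476381; dist=6371·c=10413.249 ≈ 10413.2 km; running total=10413.2 km
Leg 1 bearing: y=sinΔλ·cosφ2=-0.39960706, x=cosφ1·sinφ2-sinφ1·cosφ2·cosΔλ=0.91447500; θ=atan2(y, x)=-23.6044° <0 so +360° → 336.3956° ≈ 336.4°
Leg 2: φ1=1.1192517, φ2=0.4159957, Δφ=-0.7032560, Δλ=3.8410770 rad; a=sin²(Δφ/2)+cosφ1·cosφ2·sin²(Δλ/2)=0.4709064079; c=2·atan2(√a, √(1-a))=1.512576258; dist=6371·c=9636.623 ≈ 9636.6 km; running total=20049.8 km
Leg 2 bearing: y=sinΔλ·cosφ2=-0.58891435, x=cosφ1·sinφ2-sinφ1·cosφ2·cosΔλ=0.80609810; θ=atan2(y, x)=-36.1509° <0 so +360° → 323.8491° ≈ 323.8°
Leg 3: φ1=0.4159957, φ2=1.0319224, Δφ=0.6159267, Δλ=-1.2114540 rad; a=sin²(Δφ/2)+cosφ1·cosφ2·sin²(Δλ/2)=0.2440477276; c=2·atan2(√a, √(1-a))=1.033395941; dist=6371·c=6583.766 ≈ 6583.8 km; running total=26633.6 km
Leg 3 bearing: y=sinΔλ·cosφ2=-0.48039277, x=cosφ1·sinφ2-sinφ1·cosφ2·cosΔλ=0.71216327; θ=atan2(y, x)=-34.0018° <0 so +360° → 325.9982° ≈ 326.0°
Leg 4: φ1=1.0319224, φ2=-0.5468675, Δφ=-1.5787899, Δλ=-3.2655599 rad; a=sin²(Δφ/2)+cosφ1·cosφ2·sin²(Δλ/2)=0.9406427839; c=2·atan2(√a, √(1-a))=2.649371960; dist=6371·c=16879.149 ≈ 16879.1 km; running total=43512.7 km
Leg 4 bearing: y=sinΔλ·cosφ2=0.10561657, x=cosφ1·sinφ2-sinφ1·cosφ2·cosΔλ=0.46063097; θ=atan2(y, x)=12.9139° ≈ 12.9°
Leg 5: φ1=-0.5468675, φ2=-0.3294396, Δφ=0.2174279, Δλ=0.7451491 rad; a=sin²(Δφ/2)+cosφ1·cosφ2·sin²(Δλ/2)=0.1188672889; c=2·atan2(√a, √(1-a))=0.703990394; dist=6371·c=4485.123 ≈ 4485.1 km; running total=47997.8 km
Leg 5 bearing: y=sinΔλ·cosφ2=0.64161677, x=cosφ1·sinφ2-sinφ1·cosφ2·cosΔλ=0.08531910; θ=atan2(y, x)=82.4255° ≈ 82.4°
Leg 6: φ1=-0.3294396, φ2=-0.6150052, Δφ=-0.2855655, Δλ=0.6079174 rad; a=sin²(Δφ/2)+cosφ1·cosφ2·sin²(Δλ/2)=0.0894807126; c=2·atan2(√a, √(1-a))=0.607568405; dist=6371·c=3870.818 ≈ 3870.8 km; running total=51868.6 km
Leg 6 bearing: y=sinΔλ·cosφ2=0.46650597, x=cosφ1·sinφ2-sinφ1·cosφ2·cosΔλ=-0.32904079; θ=atan2(y, x)=125.1965° ≈ 125.2°
Leg 7: φ1=-0.6150052, φ2=0.4221288, Δφ=1.0371340, Δλ=2.4448764 rad; a=sin²(Δφ/2)+cosφ1·cosφ2·sin²(Δλ/2)=0.9039101087; c=2·atan2(√a, √(1-a))=2.511240888; dist=6371·c=15999.116 ≈ 15999.1 km; running total=67867.7 km
Leg 7 bearing: y=sinΔλ·cosφ2=0.58537324, x=cosφ1·sinφ2-sinφ1·cosφ2·cosΔλ=-0.06902653; θ=atan2(y, x)=96.7252° ≈ 96.7°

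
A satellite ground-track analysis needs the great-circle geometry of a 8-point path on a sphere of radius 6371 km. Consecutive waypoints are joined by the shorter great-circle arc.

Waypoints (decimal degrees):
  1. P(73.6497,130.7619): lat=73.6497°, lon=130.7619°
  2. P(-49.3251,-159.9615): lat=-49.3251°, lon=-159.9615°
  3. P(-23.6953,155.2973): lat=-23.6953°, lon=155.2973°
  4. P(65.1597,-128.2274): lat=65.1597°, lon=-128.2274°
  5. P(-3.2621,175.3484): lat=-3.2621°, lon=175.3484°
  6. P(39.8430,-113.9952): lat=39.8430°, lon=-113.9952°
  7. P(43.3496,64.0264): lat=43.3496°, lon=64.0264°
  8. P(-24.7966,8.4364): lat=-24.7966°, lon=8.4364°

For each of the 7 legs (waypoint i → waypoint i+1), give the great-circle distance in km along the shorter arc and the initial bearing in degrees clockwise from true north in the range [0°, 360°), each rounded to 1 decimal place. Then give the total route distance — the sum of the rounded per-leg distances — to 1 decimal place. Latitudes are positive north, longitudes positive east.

Leg 1: φ1=1.2854298, φ2=-0.8608854, Δφ=-2.1463152, Δλ=-5.0740805 rad; a=sin²(Δφ/2)+cosφ1·cosφ2·sin²(Δλ/2)=0.8314116472; c=2·atan2(√a, √(1-a))=2.295379372; dist=6371·c=14623.862 ≈ 14623.9 km; running total=14623.9 km
Leg 1 bearing: y=sinΔλ·cosφ2=0.60959668, x=cosφ1·sinφ2-sinφ1·cosφ2·cosΔλ=-0.43480705; θ=atan2(y, x)=125.4991° ≈ 125.5°
Leg 2: φ1=-0.8608854, φ2=-0.4135610, Δφ=0.4473244, Δλ=5.5023041 rad; a=sin²(Δφ/2)+cosφ1·cosφ2·sin²(Δλ/2)=0.1356473994; c=2·atan2(√a, √(1-a))=0.754366976; dist=6371·c=4806.072 ≈ 4806.1 km; running total=19430.0 km
Leg 2 bearing: y=sinΔλ·cosφ2=-0.64456327, x=cosφ1·sinφ2-sinφ1·cosφ2·cosΔλ=0.23135886; θ=atan2(y, x)=-70.2550° <0 so +360° → 289.7450° ≈ 289.7°
Leg 3: φ1=-0.4135610, φ2=1.1372513, Δφ=1.5508123, Δλ=-4.9484395 rad; a=sin²(Δφ/2)+cosφ1·cosφ2·sin²(Δλ/2)=0.6373652321; c=2·atan2(√a, √(1-a))=1.849105696; dist=6371·c=11780.652 ≈ 11780.7 km; running total=31210.7 km
Leg 3 bearing: y=sinΔλ·cosφ2=0.40844103, x=cosφ1·sinφ2-sinφ1·cosφ2·cosΔλ=0.87045913; θ=atan2(y, x)=25.1371° ≈ 25.1°
Leg 4: φ1=1.1372513, φ2=-0.0569344, Δφ=-1.1941857, Δλ=5.2983972 rad; a=sin²(Δφ/2)+cosφ1·cosφ2·sin²(Δλ/2)=0.4098443830; c=2·atan2(√a, √(1-a))=1.389493465; dist=6371·c=8852.463 ≈ 8852.5 km; running total=40063.2 km
Leg 4 bearing: y=sinΔλ·cosφ2=-0.83180492, x=cosφ1·sinφ2-sinφ1·cosφ2·cosΔλ=-0.52496517; θ=atan2(y, x)=-122.2567° <0 so +360° → 237.7433° ≈ 237.7°
Leg 5: φ1=-0.0569344, φ2=0.6953915, Δφ=0.7523259, Δλ=-5.0499985 rad; a=sin²(Δφ/2)+cosφ1·cosφ2·sin²(Δλ/2)=0.3912740878; c=2·atan2(√a, √(1-a))=1.351593264; dist=6371·c=8611.001 ≈ 8611.0 km; running total=48674.2 km
Leg 5 bearing: y=sinΔλ·cosφ2=0.72445980, x=cosφ1·sinφ2-sinφ1·cosφ2·cosΔλ=0.65411979; θ=atan2(y, x)=47.9209° ≈ 47.9°
Leg 6: φ1=0.6953915, φ2=0.7565932, Δφ=0.0612017, Δλ=3.1070631 rad; a=sin²(Δφ/2)+cosφ1·cosφ2·sin²(Δλ/2)=0.5590996999; c=2·atan2(√a, √(1-a))=1.689272701; dist=6371·c=10762.356 ≈ 10762.4 km; running total=59436.6 km
Leg 6 bearing: y=sinΔλ·cosφ2=0.02510420, x=cosφ1·sinφ2-sinφ1·cosφ2·cosΔλ=0.99267249; θ=atan2(y, x)=1.4487° ≈ 1.4°
Leg 7: φ1=0.7565932, φ2=-0.4327823, Δφ=-1.1893756, Δλ=-0.9702285 rad; a=sin²(Δφ/2)+cosφ1·cosφ2·sin²(Δλ/2)=0.4574228873; c=2·atan2(√a, √(1-a))=1.485538852; dist=6371·c=9464.368 ≈ 9464.4 km; running total=68901.0 km
Leg 7 bearing: y=sinΔλ·cosφ2=-0.74895046, x=cosφ1·sinφ2-sinφ1·cosφ2·cosΔλ=-0.65713162; θ=atan2(y, x)=-131.2638° <0 so +360° → 228.7362° ≈ 228.7°

Leg 1: dist=14623.9 km, bearing=125.5°
Leg 2: dist=4806.1 km, bearing=289.7°
Leg 3: dist=11780.7 km, bearing=25.1°
Leg 4: dist=8852.5 km, bearing=237.7°
Leg 5: dist=8611.0 km, bearing=47.9°
Leg 6: dist=10762.4 km, bearing=1.4°
Leg 7: dist=9464.4 km, bearing=228.7°
Total: 68901.0 km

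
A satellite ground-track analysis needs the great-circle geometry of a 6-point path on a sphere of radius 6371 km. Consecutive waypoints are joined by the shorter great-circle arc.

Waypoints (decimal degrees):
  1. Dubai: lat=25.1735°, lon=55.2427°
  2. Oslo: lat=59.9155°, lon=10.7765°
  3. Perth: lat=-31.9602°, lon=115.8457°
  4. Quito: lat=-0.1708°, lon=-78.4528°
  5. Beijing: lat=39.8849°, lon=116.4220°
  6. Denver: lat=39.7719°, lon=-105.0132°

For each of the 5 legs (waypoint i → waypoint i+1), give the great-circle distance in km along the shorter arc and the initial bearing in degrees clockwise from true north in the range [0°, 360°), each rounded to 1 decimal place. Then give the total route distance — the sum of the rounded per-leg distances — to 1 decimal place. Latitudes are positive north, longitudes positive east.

Leg 1: dist=5140.0 km, bearing=330.9°
Leg 2: dist=13860.7 km, bearing=95.2°
Leg 3: dist=16138.8 km, bearing=154.4°
Leg 4: dist=15348.6 km, bearing=342.9°
Leg 5: dist=10211.0 km, bearing=30.6°
Total: 60699.1 km

Leg 1: φ1=0.4393605, φ2=1.0457227, Δφ=0.6063623, Δλ=-0.7760816 rad; a=sin²(Δφ/2)+cosφ1·cosφ2·sin²(Δλ/2)=0.1540874345; c=2·atan2(√a, √(1-a))=0.806782670; dist=6371·c=5140.012 ≈ 5140.0 km; running total=5140.0 km
Leg 1 bearing: y=sinΔλ·cosφ2=-0.35113848, x=cosφ1·sinφ2-sinφ1·cosφ2·cosΔλ=0.63093562; θ=atan2(y, x)=-29.0975° <0 so +360° → 330.9025° ≈ 330.9°
Leg 2: φ1=1.0457227, φ2=-0.5578107, Δφ=-1.6035335, Δλ=1.8338035 rad; a=sin²(Δφ/2)+cosφ1·cosφ2·sin²(Δλ/2)=0.7842959799; c=2·atan2(√a, √(1-a))=2.175589513; dist=6371·c=13860.681 ≈ 13860.7 km; running total=19000.7 km
Leg 2 bearing: y=sinΔλ·cosφ2=0.81924111, x=cosφ1·sinφ2-sinφ1·cosφ2·cosΔλ=-0.07447939; θ=atan2(y, x)=95.1946° ≈ 95.2°
Leg 3: φ1=-0.5578107, φ2=-0.0029810, Δφ=0.5548297, Δλ=-3.3911486 rad; a=sin²(Δφ/2)+cosφ1·cosφ2·sin²(Δλ/2)=0.9102761684; c=2·atan2(√a, √(1-a))=2.533173024; dist=6371·c=16138.845 ≈ 16138.8 km; running total=35139.5 km
Leg 3 bearing: y=sinΔλ·cosφ2=0.24697255, x=cosφ1·sinφ2-sinφ1·cosφ2·cosΔλ=-0.51545943; θ=atan2(y, x)=154.3995° ≈ 154.4°
Leg 4: φ1=-0.0029810, φ2=0.6961228, Δφ=0.6991038, Δλ=3.4012069 rad; a=sin²(Δφ/2)+cosφ1·cosφ2·sin²(Δλ/2)=0.8717641878; c=2·atan2(√a, √(1-a))=2.409127757; dist=6371·c=15348.553 ≈ 15348.6 km; running total=50488.1 km
Leg 4 bearing: y=sinΔλ·cosφ2=-0.19698062, x=cosφ1·sinφ2-sinφ1·cosφ2·cosΔλ=0.63903379; θ=atan2(y, x)=-17.1318° <0 so +360° → 342.8682° ≈ 342.9°
Leg 5: φ1=0.6961228, φ2=0.6941506, Δφ=-0.0019722, Δλ=-3.8647733 rad; a=sin²(Δφ/2)+cosφ1·cosφ2·sin²(Δλ/2)=0.5159635246; c=2·atan2(√a, √(1-a))=1.602728803; dist=6371·c=10210.985 ≈ 10211.0 km; running total=60699.1 km
Leg 5 bearing: y=sinΔλ·cosφ2=0.50863666, x=cosφ1·sinφ2-sinφ1·cosφ2·cosΔλ=0.86038911; θ=atan2(y, x)=30.5903° ≈ 30.6°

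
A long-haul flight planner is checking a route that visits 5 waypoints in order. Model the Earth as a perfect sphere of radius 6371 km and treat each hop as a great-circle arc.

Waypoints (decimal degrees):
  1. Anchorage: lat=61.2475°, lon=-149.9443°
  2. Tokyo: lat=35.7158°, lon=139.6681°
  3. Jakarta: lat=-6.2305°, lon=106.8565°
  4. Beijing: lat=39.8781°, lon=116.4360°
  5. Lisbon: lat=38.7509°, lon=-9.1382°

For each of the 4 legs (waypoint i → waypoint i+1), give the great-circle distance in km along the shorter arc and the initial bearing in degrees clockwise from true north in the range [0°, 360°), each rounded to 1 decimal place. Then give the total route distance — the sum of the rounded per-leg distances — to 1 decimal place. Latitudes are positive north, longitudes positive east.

Leg 1: φ1=1.0689705, φ2=0.6233583, Δφ=-0.4456122, Δλ=5.0546899 rad; a=sin²(Δφ/2)+cosφ1·cosφ2·sin²(Δλ/2)=0.1785586303; c=2·atan2(√a, √(1-a))=0.872540436; dist=6371·c=5558.955 ≈ 5559.0 km; running total=5559.0 km
Leg 1 bearing: y=sinΔλ·cosφ2=-0.76481875, x=cosφ1·sinφ2-sinφ1·cosφ2·cosΔλ=0.04188148; θ=atan2(y, x)=-86.8656° <0 so +360° → 273.1344° ≈ 273.1°
Leg 2: φ1=0.6233583, φ2=-0.1087427, Δφ=-0.7321010, Δλ=-0.5726705 rad; a=sin²(Δφ/2)+cosφ1·cosφ2·sin²(Δλ/2)=0.1924999342; c=2·atan2(√a, √(1-a))=0.908410193; dist=6371·c=5787.481 ≈ 5787.5 km; running total=11346.5 km
Leg 2 bearing: y=sinΔλ·cosφ2=-0.53867768, x=cosφ1·sinφ2-sinφ1·cosφ2·cosΔλ=-0.57584824; θ=atan2(y, x)=-136.9102° <0 so +360° → 223.0898° ≈ 223.1°
Leg 3: φ1=-0.1087427, φ2=0.6960041, Δφ=0.8047469, Δλ=0.1671938 rad; a=sin²(Δφ/2)+cosφ1·cosφ2·sin²(Δλ/2)=0.1586720844; c=2·atan2(√a, √(1-a))=0.819405393; dist=6371·c=5220.432 ≈ 5220.4 km; running total=16566.9 km
Leg 3 bearing: y=sinΔλ·cosφ2=0.12770931, x=cosφ1·sinφ2-sinφ1·cosφ2·cosΔλ=0.71949381; θ=atan2(y, x)=10.0651° ≈ 10.1°
Leg 4: φ1=0.6960041, φ2=0.6763308, Δφ=-0.0196734, Δλ=-2.1916832 rad; a=sin²(Δφ/2)+cosφ1·cosφ2·sin²(Δλ/2)=0.4734246763; c=2·atan2(√a, √(1-a))=1.517620623; dist=6371·c=9668.761 ≈ 9668.8 km; running total=26235.7 km
Leg 4 bearing: y=sinΔλ·cosφ2=-0.63432103, x=cosφ1·sinφ2-sinφ1·cosφ2·cosΔλ=0.77124045; θ=atan2(y, x)=-39.4362° <0 so +360° → 320.5638° ≈ 320.6°

Leg 1: dist=5559.0 km, bearing=273.1°
Leg 2: dist=5787.5 km, bearing=223.1°
Leg 3: dist=5220.4 km, bearing=10.1°
Leg 4: dist=9668.8 km, bearing=320.6°
Total: 26235.7 km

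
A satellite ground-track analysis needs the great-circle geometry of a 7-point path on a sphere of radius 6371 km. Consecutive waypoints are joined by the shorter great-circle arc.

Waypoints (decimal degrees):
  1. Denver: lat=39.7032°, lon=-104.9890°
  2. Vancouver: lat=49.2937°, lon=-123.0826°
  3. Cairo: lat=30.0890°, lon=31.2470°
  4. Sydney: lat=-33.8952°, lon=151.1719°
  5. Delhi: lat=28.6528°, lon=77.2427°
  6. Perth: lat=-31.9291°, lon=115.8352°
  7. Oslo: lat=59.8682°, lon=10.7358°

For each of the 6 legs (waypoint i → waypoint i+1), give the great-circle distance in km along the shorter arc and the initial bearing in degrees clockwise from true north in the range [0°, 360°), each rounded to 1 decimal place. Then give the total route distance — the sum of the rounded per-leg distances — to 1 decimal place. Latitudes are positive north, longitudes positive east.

Leg 1: φ1=0.6929516, φ2=0.8603374, Δφ=0.1673858, Δλ=-0.3157929 rad; a=sin²(Δφ/2)+cosφ1·cosφ2·sin²(Δλ/2)=0.0193941969; c=2·atan2(√a, √(1-a))=0.279434346; dist=6371·c=1780.276 ≈ 1780.3 km; running total=1780.3 km
Leg 1 bearing: y=sinΔλ·cosφ2=-0.20254826, x=cosφ1·sinφ2-sinφ1·cosφ2·cosΔλ=0.18720698; θ=atan2(y, x)=-47.2541° <0 so +360° → 312.7459° ≈ 312.7°
Leg 2: φ1=0.8603374, φ2=0.5251521, Δφ=-0.3351852, Δλ=2.6935597 rad; a=sin²(Δφ/2)+cosφ1·cosφ2·sin²(Δλ/2)=0.5642761863; c=2·atan2(√a, √(1-a))=1.699705429; dist=6371·c=10828.823 ≈ 10828.8 km; running total=12609.1 km
Leg 2 bearing: y=sinΔλ·cosφ2=0.37481969, x=cosφ1·sinφ2-sinφ1·cosφ2·cosΔλ=0.91814187; θ=atan2(y, x)=22.2071° ≈ 22.2°
Leg 3: φ1=0.5251521, φ2=-0.5915828, Δφ=-1.1167350, Δλ=2.0930844 rad; a=sin²(Δφ/2)+cosφ1·cosφ2·sin²(Δλ/2)=0.8189377009; c=2·atan2(√a, √(1-a))=2.262532712; dist=6371·c=14414.596 ≈ 14414.6 km; running total=27023.7 km
Leg 3 bearing: y=sinΔλ·cosφ2=0.71939557, x=cosφ1·sinφ2-sinφ1·cosφ2·cosΔλ=-0.27492725; θ=atan2(y, x)=110.9151° ≈ 110.9°
Leg 4: φ1=-0.5915828, φ2=0.5000857, Δφ=1.0916685, Δλ=-1.2903080 rad; a=sin²(Δφ/2)+cosφ1·cosφ2·sin²(Δλ/2)=0.5328817217; c=2·atan2(√a, √(1-a))=1.636607265; dist=6371·c=10426.825 ≈ 10426.8 km; running total=37450.5 km
Leg 4 bearing: y=sinΔλ·cosφ2=-0.84324747, x=cosφ1·sinφ2-sinφ1·cosφ2·cosΔλ=0.53348747; θ=atan2(y, x)=-57.6802° <0 so +360° → 302.3198° ≈ 302.3°
Leg 5: φ1=0.5000857, φ2=-0.5572679, Δφ=-1.0573536, Δλ=0.6735662 rad; a=sin²(Δφ/2)+cosφ1·cosφ2·sin²(Δλ/2)=0.3357388608; c=2·atan2(√a, √(1-a))=1.236057739; dist=6371·c=7874.924 ≈ 7874.9 km; running total=45325.4 km
Leg 5 bearing: y=sinΔλ·cosφ2=0.52940178, x=cosφ1·sinφ2-sinφ1·cosφ2·cosΔλ=-0.78218084; θ=atan2(y, x)=145.9088° ≈ 145.9°
Leg 6: φ1=-0.5572679, φ2=1.0448972, Δφ=1.6021651, Δλ=-1.8343306 rad; a=sin²(Δφ/2)+cosφ1·cosφ2·sin²(Δλ/2)=0.7841931147; c=2·atan2(√a, √(1-a))=2.175339443; dist=6371·c=13859.088 ≈ 13859.1 km; running total=59184.5 km
Leg 6 bearing: y=sinΔλ·cosφ2=-0.48465978, x=cosφ1·sinφ2-sinφ1·cosφ2·cosΔλ=0.66486239; θ=atan2(y, x)=-36.0906° <0 so +360° → 323.9094° ≈ 323.9°

Leg 1: dist=1780.3 km, bearing=312.7°
Leg 2: dist=10828.8 km, bearing=22.2°
Leg 3: dist=14414.6 km, bearing=110.9°
Leg 4: dist=10426.8 km, bearing=302.3°
Leg 5: dist=7874.9 km, bearing=145.9°
Leg 6: dist=13859.1 km, bearing=323.9°
Total: 59184.5 km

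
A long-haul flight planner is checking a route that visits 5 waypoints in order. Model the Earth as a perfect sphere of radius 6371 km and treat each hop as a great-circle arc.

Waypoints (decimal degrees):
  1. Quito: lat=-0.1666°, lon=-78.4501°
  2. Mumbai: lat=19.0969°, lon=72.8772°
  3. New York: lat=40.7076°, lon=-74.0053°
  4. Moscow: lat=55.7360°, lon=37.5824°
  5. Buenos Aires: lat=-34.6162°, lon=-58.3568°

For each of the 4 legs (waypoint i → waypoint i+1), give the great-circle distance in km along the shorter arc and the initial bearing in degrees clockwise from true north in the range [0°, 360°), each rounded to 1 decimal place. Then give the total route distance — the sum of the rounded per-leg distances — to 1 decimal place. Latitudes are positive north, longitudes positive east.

Leg 1: φ1=-0.0029077, φ2=0.3333038, Δφ=0.3362115, Δλ=2.6411596 rad; a=sin²(Δφ/2)+cosφ1·cosφ2·sin²(Δλ/2)=0.9150188858; c=2·atan2(√a, √(1-a))=2.549971735; dist=6371·c=16245.870 ≈ 16245.9 km; running total=16245.9 km
Leg 1 bearing: y=sinΔλ·cosφ2=0.45340018, x=cosφ1·sinφ2-sinφ1·cosφ2·cosΔλ=0.32475463; θ=atan2(y, x)=54.3873° ≈ 54.4°
Leg 2: φ1=0.3333038, φ2=0.7104817, Δφ=0.3771779, Δλ=-2.5635832 rad; a=sin²(Δφ/2)+cosφ1·cosφ2·sin²(Δλ/2)=0.6932928104; c=2·atan2(√a, √(1-a))=1.967722821; dist=6371·c=12536.362 ≈ 12536.4 km; running total=28782.3 km
Leg 2 bearing: y=sinΔλ·cosφ2=-0.41416535, x=cosφ1·sinφ2-sinφ1·cosφ2·cosΔλ=0.82402586; θ=atan2(y, x)=-26.6847° <0 so +360° → 333.3153° ≈ 333.3°
Leg 3: φ1=0.7104817, φ2=0.9727767, Δφ=0.2622951, Δλ=1.9475728 rad; a=sin²(Δφ/2)+cosφ1·cosφ2·sin²(Δλ/2)=0.3090070001; c=2·atan2(√a, √(1-a))=1.178852023; dist=6371·c=7510.466 ≈ 7510.5 km; running total=36292.8 km
Leg 3 bearing: y=sinΔλ·cosφ2=0.52351504, x=cosφ1·sinφ2-sinφ1·cosφ2·cosΔλ=0.76158958; θ=atan2(y, x)=34.5045° ≈ 34.5°
Leg 4: φ1=0.9727767, φ2=-0.6041667, Δφ=-1.5769434, Δλ=-1.6744549 rad; a=sin²(Δφ/2)+cosφ1·cosφ2·sin²(Δλ/2)=0.7587156776; c=2·atan2(√a, √(1-a))=2.114642825; dist=6371·c=13472.389 ≈ 13472.4 km; running total=49765.2 km
Leg 4 bearing: y=sinΔλ·cosφ2=-0.81855826, x=cosφ1·sinφ2-sinφ1·cosφ2·cosΔλ=-0.24945374; θ=atan2(y, x)=-106.9485° <0 so +360° → 253.0515° ≈ 253.1°

Leg 1: dist=16245.9 km, bearing=54.4°
Leg 2: dist=12536.4 km, bearing=333.3°
Leg 3: dist=7510.5 km, bearing=34.5°
Leg 4: dist=13472.4 km, bearing=253.1°
Total: 49765.2 km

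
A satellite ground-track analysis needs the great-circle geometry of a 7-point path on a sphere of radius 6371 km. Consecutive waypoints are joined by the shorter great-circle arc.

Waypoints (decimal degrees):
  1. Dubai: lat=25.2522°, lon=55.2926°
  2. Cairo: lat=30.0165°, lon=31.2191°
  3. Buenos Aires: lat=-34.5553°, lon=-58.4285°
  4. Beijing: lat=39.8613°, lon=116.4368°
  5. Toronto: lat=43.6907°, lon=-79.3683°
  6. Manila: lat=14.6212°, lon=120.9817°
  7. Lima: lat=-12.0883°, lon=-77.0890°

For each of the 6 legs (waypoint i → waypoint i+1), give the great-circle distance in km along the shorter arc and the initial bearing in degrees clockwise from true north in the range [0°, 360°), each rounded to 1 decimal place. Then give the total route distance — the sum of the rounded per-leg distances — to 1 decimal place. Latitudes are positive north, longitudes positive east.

Leg 1: dist=2425.0 km, bearing=288.1°
Leg 2: dist=11811.3 km, bearing=239.1°
Leg 3: dist=19270.5 km, bearing=36.1°
Leg 4: dist=10590.1 km, bearing=11.4°
Leg 5: dist=13209.0 km, bearing=337.4°
Leg 6: dist=18040.5 km, bearing=84.0°
Total: 75346.4 km

Leg 1: φ1=0.4407340, φ2=0.5238868, Δφ=0.0831527, Δλ=-0.4201618 rad; a=sin²(Δφ/2)+cosφ1·cosφ2·sin²(Δλ/2)=0.0357850622; c=2·atan2(√a, √(1-a))=0.380632411; dist=6371·c=2425.009 ≈ 2425.0 km; running total=2425.0 km
Leg 1 bearing: y=sinΔλ·cosφ2=-0.35320013, x=cosφ1·sinφ2-sinφ1·cosφ2·cosΔλ=0.11518521; θ=atan2(y, x)=-71.9379° <0 so +360° → 288.0621° ≈ 288.1°
Leg 2: φ1=0.5238868, φ2=-0.6031038, Δφ=-1.1269905, Δλ=-1.5646458 rad; a=sin²(Δφ/2)+cosφ1·cosφ2·sin²(Δλ/2)=0.6396780431; c=2·atan2(√a, √(1-a))=1.853919758; dist=6371·c=11811.323 ≈ 11811.3 km; running total=14236.3 km
Leg 2 bearing: y=sinΔλ·cosφ2=-0.82356355, x=cosφ1·sinφ2-sinφ1·cosφ2·cosΔλ=-0.49366310; θ=atan2(y, x)=-120.9395° <0 so +360° → 239.0605° ≈ 239.1°
Leg 3: φ1=-0.6031038, φ2=0.6957109, Δφ=1.2988147, Δλ=3.0519752 rad; a=sin²(Δφ/2)+cosφ1·cosφ2·sin²(Δλ/2)=0.9965890594; c=2·atan2(√a, √(1-a))=3.024719631; dist=6371·c=19270.489 ≈ 19270.5 km; running total=33506.8 km
Leg 3 bearing: y=sinΔλ·cosφ2=0.06869813, x=cosφ1·sinφ2-sinφ1·cosφ2·cosΔλ=0.09422203; θ=atan2(y, x)=36.0961° ≈ 36.1°
Leg 4: φ1=0.6957109, φ2=0.7625466, Δφ=0.0668356, Δλ=-3.4174437 rad; a=sin²(Δφ/2)+cosφ1·cosφ2·sin²(Δλ/2)=0.5456588318; c=2·atan2(√a, √(1-a))=1.662241384; dist=6371·c=10590.140 ≈ 10590.1 km; running total=44096.9 km
Leg 4 bearing: y=sinΔλ·cosφ2=0.19694213, x=cosφ1·sinφ2-sinφ1·cosφ2·cosΔλ=0.97615310; θ=atan2(y, x)=11.4065° ≈ 11.4°
Leg 5: φ1=0.7625466, φ2=0.2551881, Δφ=-0.5073585, Δλ=3.4967672 rad; a=sin²(Δφ/2)+cosφ1·cosφ2·sin²(Δλ/2)=0.7408130203; c=2·atan2(√a, √(1-a))=2.073305508; dist=6371·c=13209.029 ≈ 13209.0 km; running total=57305.9 km
Leg 5 bearing: y=sinΔλ·cosφ2=-0.33649226, x=cosφ1·sinφ2-sinφ1·cosφ2·cosΔλ=0.80920289; θ=atan2(y, x)=-22.5791° <0 so +360° → 337.4209° ≈ 337.4°
Leg 6: φ1=0.2551881, φ2=-0.2109806, Δφ=-0.4661687, Δλ=-3.4569859 rad; a=sin²(Δφ/2)+cosφ1·cosφ2·sin²(Δλ/2)=0.9761765901; c=2·atan2(√a, √(1-a))=2.831656944; dist=6371·c=18040.486 ≈ 18040.5 km; running total=75346.4 km
Leg 6 bearing: y=sinΔλ·cosφ2=0.30331216, x=cosφ1·sinφ2-sinφ1·cosφ2·cosΔλ=0.03201803; θ=atan2(y, x)=83.9741° ≈ 84.0°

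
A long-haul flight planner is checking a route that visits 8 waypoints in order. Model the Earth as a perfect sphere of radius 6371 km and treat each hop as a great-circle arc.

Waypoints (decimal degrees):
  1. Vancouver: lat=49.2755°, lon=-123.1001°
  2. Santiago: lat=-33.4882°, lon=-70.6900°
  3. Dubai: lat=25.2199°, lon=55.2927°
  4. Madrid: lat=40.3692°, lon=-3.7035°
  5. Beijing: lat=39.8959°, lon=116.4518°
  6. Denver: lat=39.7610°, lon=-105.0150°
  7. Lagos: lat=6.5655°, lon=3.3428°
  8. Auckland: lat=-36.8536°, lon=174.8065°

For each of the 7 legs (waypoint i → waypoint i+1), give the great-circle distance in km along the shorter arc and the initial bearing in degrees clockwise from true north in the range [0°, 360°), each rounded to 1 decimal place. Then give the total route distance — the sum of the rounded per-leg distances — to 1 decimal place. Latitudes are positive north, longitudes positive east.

Leg 1: dist=10557.7 km, bearing=138.4°
Leg 2: dist=14757.7 km, bearing=85.2°
Leg 3: dist=5657.0 km, bearing=302.7°
Leg 4: dist=9229.6 km, bearing=41.9°
Leg 5: dist=10209.6 km, bearing=30.6°
Leg 6: dist=11079.0 km, bearing=73.0°
Leg 7: dist=16537.6 km, bearing=166.8°
Total: 78028.2 km

Leg 1: φ1=0.8600197, φ2=-0.5844794, Δφ=-1.4444991, Δλ=0.9147288 rad; a=sin²(Δφ/2)+cosφ1·cosφ2·sin²(Δλ/2)=0.5431210313; c=2·atan2(√a, √(1-a))=1.657145656; dist=6371·c=10557.675 ≈ 10557.7 km; running total=10557.7 km
Leg 1 bearing: y=sinΔλ·cosφ2=0.66085884, x=cosφ1·sinφ2-sinφ1·cosφ2·cosΔλ=-0.74553867; θ=atan2(y, x)=138.4456° ≈ 138.4°
Leg 2: φ1=-0.5844794, φ2=0.4401703, Δφ=1.0246496, Δλ=2.1988129 rad; a=sin²(Δφ/2)+cosφ1·cosφ2·sin²(Δλ/2)=0.8392021824; c=2·atan2(√a, √(1-a))=2.316384926; dist=6371·c=14757.688 ≈ 14757.7 km; running total=25315.4 km
Leg 2 bearing: y=sinΔλ·cosφ2=0.73206131, x=cosφ1·sinφ2-sinφ1·cosφ2·cosΔλ=0.06207868; θ=atan2(y, x)=85.1529° ≈ 85.2°
Leg 3: φ1=0.4401703, φ2=0.7045755, Δφ=0.2644052, Δλ=-1.0296779 rad; a=sin²(Δφ/2)+cosφ1·cosφ2·sin²(Δλ/2)=0.1844894775; c=2·atan2(√a, √(1-a))=0.887927642; dist=6371·c=5656.987 ≈ 5657.0 km; running total=30972.4 km
Leg 3 bearing: y=sinΔλ·cosφ2=-0.65303826, x=cosφ1·sinφ2-sinφ1·cosφ2·cosΔλ=0.41875229; θ=atan2(y, x)=-57.3305° <0 so +360° → 302.6695° ≈ 302.7°
Leg 4: φ1=0.7045755, φ2=0.6963148, Δφ=-0.0082606, Δλ=2.0971056 rad; a=sin²(Δφ/2)+cosφ1·cosφ2·sin²(Δλ/2)=0.4390984354; c=2·atan2(√a, √(1-a))=1.448689990; dist=6371·c=9229.604 ≈ 9229.6 km; running total=40202.0 km
Leg 4 bearing: y=sinΔλ·cosφ2=0.66338206, x=cosφ1·sinφ2-sinφ1·cosφ2·cosΔλ=0.73830091; θ=atan2(y, x)=41.9405° ≈ 41.9°
Leg 5: φ1=0.6963148, φ2=0.6939604, Δφ=-0.0023544, Δλ=-3.8653248 rad; a=sin²(Δφ/2)+cosφ1·cosφ2·sin²(Δλ/2)=0.5158551636; c=2·atan2(√a, √(1-a))=1.602511971; dist=6371·c=10209.604 ≈ 10209.6 km; running total=50411.6 km
Leg 5 bearing: y=sinΔλ·cosφ2=0.50903496, x=cosφ1·sinφ2-sinφ1·cosφ2·cosΔλ=0.86016153; θ=atan2(y, x)=30.6166° ≈ 30.6°
Leg 6: φ1=0.6939604, φ2=0.1145896, Δφ=-0.5793708, Δλ=1.8912004 rad; a=sin²(Δφ/2)+cosφ1·cosφ2·sin²(Δλ/2)=0.5836953250; c=2·atan2(√a, √(1-a))=1.738978705; dist=6371·c=11079.033 ≈ 11079.0 km; running total=61490.6 km
Leg 6 bearing: y=sinΔλ·cosφ2=0.94288379, x=cosφ1·sinφ2-sinφ1·cosφ2·cosΔλ=0.28801133; θ=atan2(y, x)=73.0143° ≈ 73.0°
Leg 7: φ1=0.1145896, φ2=-0.6432167, Δφ=-0.7578063, Δλ=2.9926061 rad; a=sin²(Δφ/2)+cosφ1·cosφ2·sin²(Δλ/2)=0.9273470893; c=2·atan2(√a, √(1-a))=2.595757779; dist=6371·c=16537.573 ≈ 16537.6 km; running total=78028.2 km
Leg 7 bearing: y=sinΔλ·cosφ2=0.11877411, x=cosφ1·sinφ2-sinφ1·cosφ2·cosΔλ=-0.50536182; θ=atan2(y, x)=166.7739° ≈ 166.8°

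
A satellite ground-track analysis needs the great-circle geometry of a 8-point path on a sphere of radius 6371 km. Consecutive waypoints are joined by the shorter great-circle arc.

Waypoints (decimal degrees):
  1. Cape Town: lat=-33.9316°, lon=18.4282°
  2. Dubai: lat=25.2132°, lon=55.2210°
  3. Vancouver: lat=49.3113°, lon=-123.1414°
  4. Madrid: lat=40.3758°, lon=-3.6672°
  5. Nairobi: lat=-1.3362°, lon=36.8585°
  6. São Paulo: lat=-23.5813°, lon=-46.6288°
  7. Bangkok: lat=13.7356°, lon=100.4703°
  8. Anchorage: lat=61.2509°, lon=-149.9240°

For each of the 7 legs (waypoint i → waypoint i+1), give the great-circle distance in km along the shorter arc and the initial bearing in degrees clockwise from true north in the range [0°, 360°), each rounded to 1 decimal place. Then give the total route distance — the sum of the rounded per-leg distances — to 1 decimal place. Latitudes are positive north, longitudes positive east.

Leg 1: φ1=-0.5922181, φ2=0.4400534, Δφ=1.0322715, Δλ=0.6421555 rad; a=sin²(Δφ/2)+cosφ1·cosφ2·sin²(Δλ/2)=0.3183279322; c=2·atan2(√a, √(1-a))=1.198941477; dist=6371·c=7638.456 ≈ 7638.5 km; running total=7638.5 km
Leg 1 bearing: y=sinΔλ·cosφ2=0.54186294, x=cosφ1·sinφ2-sinφ1·cosφ2·cosΔλ=0.75786911; θ=atan2(y, x)=35.5641° ≈ 35.6°
Leg 2: φ1=0.4400534, φ2=0.8606445, Δφ=0.4205912, Δλ=-3.1130111 rad; a=sin²(Δφ/2)+cosφ1·cosφ2·sin²(Δλ/2)=0.6332926972; c=2·atan2(√a, √(1-a))=1.840644798; dist=6371·c=11726.748 ≈ 11726.7 km; running total=19365.2 km
Leg 2 bearing: y=sinΔλ·cosφ2=-0.01863115, x=cosφ1·sinφ2-sinφ1·cosφ2·cosΔλ=0.96363121; θ=atan2(y, x)=-1.1076° <0 so +360° → 358.8924° ≈ 358.9°
Leg 3: φ1=0.8606445, φ2=0.7046906, Δφ=-0.1559539, Δλ=2.0852182 rad; a=sin²(Δφ/2)+cosφ1·cosφ2·sin²(Δλ/2)=0.3765861340; c=2·atan2(√a, √(1-a))=1.321390997; dist=6371·c=8418.582 ≈ 8418.6 km; running total=27783.8 km
Leg 3 bearing: y=sinΔλ·cosφ2=0.66321625, x=cosφ1·sinφ2-sinφ1·cosφ2·cosΔλ=0.70655521; θ=atan2(y, x)=43.1878° ≈ 43.2°
Leg 4: φ1=0.7046906, φ2=-0.0233211, Δφ=-0.7280117, Δλ=0.7073069 rad; a=sin²(Δφ/2)+cosφ1·cosφ2·sin²(Δλ/2)=0.2180995274; c=2·atan2(√a, √(1-a))=0.971815591; dist=6371·c=6191.437 ≈ 6191.4 km; running total=33975.2 km
Leg 4 bearing: y=sinΔλ·cosφ2=0.64961237, x=cosφ1·sinφ2-sinφ1·cosφ2·cosΔλ=-0.51003163; θ=atan2(y, x)=128.1366° ≈ 128.1°
Leg 5: φ1=-0.0233211, φ2=-0.4115713, Δφ=-0.3882502, Δλ=-1.4571283 rad; a=sin²(Δφ/2)+cosφ1·cosφ2·sin²(Δλ/2)=0.4433738409; c=2·atan2(√a, √(1-a))=1.457300503; dist=6371·c=9284.462 ≈ 9284.5 km; running total=43259.7 km
Leg 5 bearing: y=sinΔλ·cosφ2=-0.91057897, x=cosφ1·sinφ2-sinφ1·cosφ2·cosΔλ=-0.39751710; θ=atan2(y, x)=-113.5839° <0 so +360° → 246.4161° ≈ 246.4°
Leg 6: φ1=-0.4115713, φ2=0.2397314, Δφ=0.6513028, Δλ=2.5673636 rad; a=sin²(Δφ/2)+cosφ1·cosφ2·sin²(Δλ/2)=0.9212402384; c=2·atan2(√a, √(1-a))=2.572667438; dist=6371·c=16390.464 ≈ 16390.5 km; running total=59650.2 km
Leg 6 bearing: y=sinΔλ·cosφ2=0.52765344, x=cosφ1·sinφ2-sinφ1·cosφ2·cosΔλ=-0.10866691; θ=atan2(y, x)=101.6370° ≈ 101.6°
Leg 7: φ1=0.2397314, φ2=1.0690299, Δφ=0.8292984, Δλ=-4.3702050 rad; a=sin²(Δφ/2)+cosφ1·cosφ2·sin²(Δλ/2)=0.4743000601; c=2·atan2(√a, √(1-a))=1.519373787; dist=6371·c=9679.930 ≈ 9679.9 km; running total=69330.1 km
Leg 7 bearing: y=sinΔλ·cosφ2=0.45309003, x=cosφ1·sinφ2-sinφ1·cosφ2·cosΔλ=0.88998173; θ=atan2(y, x)=26.9807° ≈ 27.0°

Leg 1: dist=7638.5 km, bearing=35.6°
Leg 2: dist=11726.7 km, bearing=358.9°
Leg 3: dist=8418.6 km, bearing=43.2°
Leg 4: dist=6191.4 km, bearing=128.1°
Leg 5: dist=9284.5 km, bearing=246.4°
Leg 6: dist=16390.5 km, bearing=101.6°
Leg 7: dist=9679.9 km, bearing=27.0°
Total: 69330.1 km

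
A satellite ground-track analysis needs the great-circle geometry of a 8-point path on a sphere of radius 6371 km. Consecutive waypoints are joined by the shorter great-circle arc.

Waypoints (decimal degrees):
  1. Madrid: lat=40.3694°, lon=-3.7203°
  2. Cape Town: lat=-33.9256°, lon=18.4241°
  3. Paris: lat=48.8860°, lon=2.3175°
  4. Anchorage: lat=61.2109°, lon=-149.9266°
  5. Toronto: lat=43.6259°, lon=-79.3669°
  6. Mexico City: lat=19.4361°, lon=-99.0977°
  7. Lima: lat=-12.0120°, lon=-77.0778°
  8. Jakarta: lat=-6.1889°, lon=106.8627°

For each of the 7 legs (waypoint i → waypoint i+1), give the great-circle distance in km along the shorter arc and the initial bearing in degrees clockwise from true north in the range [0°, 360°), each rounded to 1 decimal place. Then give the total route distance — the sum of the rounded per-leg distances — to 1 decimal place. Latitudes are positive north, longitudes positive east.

Leg 1: dist=8567.9 km, bearing=161.3°
Leg 2: dist=9345.6 km, bearing=349.4°
Leg 3: dist=7523.8 km, bearing=346.0°
Leg 4: dist=4880.2 km, bearing=79.9°
Leg 5: dist=3257.4 km, bearing=220.6°
Leg 6: dist=4247.9 km, bearing=143.6°
Leg 7: dist=17944.9 km, bearing=192.4°
Total: 55767.7 km

Leg 1: φ1=0.7045789, φ2=-0.5921134, Δφ=-1.2966924, Δλ=0.3864927 rad; a=sin²(Δφ/2)+cosφ1·cosφ2·sin²(Δλ/2)=0.3879737067; c=2·atan2(√a, √(1-a))=1.344825527; dist=6371·c=8567.883 ≈ 8567.9 km; running total=8567.9 km
Leg 1 bearing: y=sinΔλ·cosφ2=0.31277264, x=cosφ1·sinφ2-sinφ1·cosφ2·cosΔλ=-0.92302422; θ=atan2(y, x)=161.2807° ≈ 161.3°
Leg 2: φ1=-0.5921134, φ2=0.8532217, Δφ=1.4453351, Δλ=-0.2811132 rad; a=sin²(Δφ/2)+cosφ1·cosφ2·sin²(Δλ/2)=0.4481423399; c=2·atan2(√a, √(1-a))=1.466894159; dist=6371·c=9345.583 ≈ 9345.6 km; running total=17913.5 km
Leg 2 bearing: y=sinΔλ·cosφ2=-0.18242362, x=cosφ1·sinφ2-sinφ1·cosφ2·cosΔλ=0.97773450; θ=atan2(y, x)=-10.5686° <0 so +360° → 349.4314° ≈ 349.4°
Leg 3: φ1=0.8532217, φ2=1.0683317, Δφ=0.2151101, Δλ=-2.6571608 rad; a=sin²(Δφ/2)+cosφ1·cosφ2·sin²(Δλ/2)=0.3099773676; c=2·atan2(√a, √(1-a))=1.180951094; dist=6371·c=7523.839 ≈ 7523.8 km; running total=25437.3 km
Leg 3 bearing: y=sinΔλ·cosφ2=-0.22427777, x=cosφ1·sinφ2-sinφ1·cosφ2·cosΔλ=0.89736563; θ=atan2(y, x)=-14.0324° <0 so +360° → 345.9676° ≈ 346.0°
Leg 4: φ1=1.0683317, φ2=0.7614156, Δφ=-0.3069161, Δλ=1.2314991 rad; a=sin²(Δφ/2)+cosφ1·cosφ2·sin²(Δλ/2)=0.1396543151; c=2·atan2(√a, √(1-a))=0.765997245; dist=6371·c=4880.168 ≈ 4880.2 km; running total=30317.5 km
Leg 4 bearing: y=sinΔλ·cosφ2=0.68259192, x=cosφ1·sinφ2-sinφ1·cosφ2·cosΔλ=0.12112896; θ=atan2(y, x)=79.9374° ≈ 79.9°
Leg 5: φ1=0.7614156, φ2=0.3392239, Δφ=-0.4221917, Δλ=-0.3443674 rad; a=sin²(Δφ/2)+cosφ1·cosφ2·sin²(Δλ/2)=0.0639417385; c=2·atan2(√a, √(1-a))=0.511284911; dist=6371·c=3257.396 ≈ 3257.4 km; running total=33574.9 km
Leg 5 bearing: y=sinΔλ·cosφ2=-0.31836249, x=cosφ1·sinφ2-sinφ1·cosφ2·cosΔλ=-0.37156170; θ=atan2(y, x)=-139.4093° <0 so +360° → 220.5907° ≈ 220.6°
Leg 6: φ1=0.3392239, φ2=-0.2096489, Δφ=-0.5488729, Δλ=0.3843198 rad; a=sin²(Δφ/2)+cosφ1·cosφ2·sin²(Δλ/2)=0.1070850081; c=2·atan2(√a, √(1-a))=0.666759287; dist=6371·c=4247.923 ≈ 4247.9 km; running total=37822.8 km
Leg 6 bearing: y=sinΔλ·cosφ2=0.36671918, x=cosφ1·sinφ2-sinφ1·cosφ2·cosΔλ=-0.49798422; θ=atan2(y, x)=143.6318° ≈ 143.6°
Leg 7: φ1=-0.2096489, φ2=-0.1080167, Δφ=0.1016323, Δλ=3.2103674 rad; a=sin²(Δφ/2)+cosφ1·cosφ2·sin²(Δλ/2)=0.9738341685; c=2·atan2(√a, √(1-a))=2.816647811; dist=6371·c=17944.863 ≈ 17944.9 km; running total=55767.7 km
Leg 7 bearing: y=sinΔλ·cosφ2=-0.06831998, x=cosφ1·sinφ2-sinφ1·cosφ2·cosΔλ=-0.31186071; θ=atan2(y, x)=-167.6433° <0 so +360° → 192.3567° ≈ 192.4°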